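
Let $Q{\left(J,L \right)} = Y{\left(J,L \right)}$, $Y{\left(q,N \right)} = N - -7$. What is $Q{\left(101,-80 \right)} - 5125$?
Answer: $-5198$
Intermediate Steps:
$Y{\left(q,N \right)} = 7 + N$ ($Y{\left(q,N \right)} = N + 7 = 7 + N$)
$Q{\left(J,L \right)} = 7 + L$
$Q{\left(101,-80 \right)} - 5125 = \left(7 - 80\right) - 5125 = -73 - 5125 = -5198$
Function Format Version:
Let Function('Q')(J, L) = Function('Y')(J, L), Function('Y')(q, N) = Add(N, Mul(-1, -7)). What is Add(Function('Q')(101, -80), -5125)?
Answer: -5198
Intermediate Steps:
Function('Y')(q, N) = Add(7, N) (Function('Y')(q, N) = Add(N, 7) = Add(7, N))
Function('Q')(J, L) = Add(7, L)
Add(Function('Q')(101, -80), -5125) = Add(Add(7, -80), -5125) = Add(-73, -5125) = -5198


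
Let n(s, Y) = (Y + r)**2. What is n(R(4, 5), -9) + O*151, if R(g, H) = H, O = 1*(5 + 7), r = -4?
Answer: 1981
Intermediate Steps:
O = 12 (O = 1*12 = 12)
n(s, Y) = (-4 + Y)**2 (n(s, Y) = (Y - 4)**2 = (-4 + Y)**2)
n(R(4, 5), -9) + O*151 = (-4 - 9)**2 + 12*151 = (-13)**2 + 1812 = 169 + 1812 = 1981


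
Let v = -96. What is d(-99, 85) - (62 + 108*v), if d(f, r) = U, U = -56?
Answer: 10250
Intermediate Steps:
d(f, r) = -56
d(-99, 85) - (62 + 108*v) = -56 - (62 + 108*(-96)) = -56 - (62 - 10368) = -56 - 1*(-10306) = -56 + 10306 = 10250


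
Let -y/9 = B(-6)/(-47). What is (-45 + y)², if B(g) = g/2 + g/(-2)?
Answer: 2025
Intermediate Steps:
B(g) = 0 (B(g) = g*(½) + g*(-½) = g/2 - g/2 = 0)
y = 0 (y = -0/(-47) = -0*(-1)/47 = -9*0 = 0)
(-45 + y)² = (-45 + 0)² = (-45)² = 2025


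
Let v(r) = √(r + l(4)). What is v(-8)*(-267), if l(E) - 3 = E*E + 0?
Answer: -267*√11 ≈ -885.54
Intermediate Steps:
l(E) = 3 + E² (l(E) = 3 + (E*E + 0) = 3 + (E² + 0) = 3 + E²)
v(r) = √(19 + r) (v(r) = √(r + (3 + 4²)) = √(r + (3 + 16)) = √(r + 19) = √(19 + r))
v(-8)*(-267) = √(19 - 8)*(-267) = √11*(-267) = -267*√11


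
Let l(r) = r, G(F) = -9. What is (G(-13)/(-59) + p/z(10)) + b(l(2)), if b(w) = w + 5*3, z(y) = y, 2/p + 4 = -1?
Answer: 25241/1475 ≈ 17.113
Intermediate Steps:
p = -⅖ (p = 2/(-4 - 1) = 2/(-5) = 2*(-⅕) = -⅖ ≈ -0.40000)
b(w) = 15 + w (b(w) = w + 15 = 15 + w)
(G(-13)/(-59) + p/z(10)) + b(l(2)) = (-9/(-59) - ⅖/10) + (15 + 2) = (-9*(-1/59) - ⅖*⅒) + 17 = (9/59 - 1/25) + 17 = 166/1475 + 17 = 25241/1475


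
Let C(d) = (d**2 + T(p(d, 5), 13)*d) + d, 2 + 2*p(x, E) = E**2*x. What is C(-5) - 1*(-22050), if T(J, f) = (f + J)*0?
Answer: 22070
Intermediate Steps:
p(x, E) = -1 + x*E**2/2 (p(x, E) = -1 + (E**2*x)/2 = -1 + (x*E**2)/2 = -1 + x*E**2/2)
T(J, f) = 0 (T(J, f) = (J + f)*0 = 0)
C(d) = d + d**2 (C(d) = (d**2 + 0*d) + d = (d**2 + 0) + d = d**2 + d = d + d**2)
C(-5) - 1*(-22050) = -5*(1 - 5) - 1*(-22050) = -5*(-4) + 22050 = 20 + 22050 = 22070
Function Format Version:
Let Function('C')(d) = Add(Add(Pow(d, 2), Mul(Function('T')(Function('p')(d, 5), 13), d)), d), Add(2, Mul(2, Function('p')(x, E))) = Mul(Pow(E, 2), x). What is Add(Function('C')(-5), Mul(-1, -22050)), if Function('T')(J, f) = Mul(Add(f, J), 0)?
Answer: 22070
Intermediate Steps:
Function('p')(x, E) = Add(-1, Mul(Rational(1, 2), x, Pow(E, 2))) (Function('p')(x, E) = Add(-1, Mul(Rational(1, 2), Mul(Pow(E, 2), x))) = Add(-1, Mul(Rational(1, 2), Mul(x, Pow(E, 2)))) = Add(-1, Mul(Rational(1, 2), x, Pow(E, 2))))
Function('T')(J, f) = 0 (Function('T')(J, f) = Mul(Add(J, f), 0) = 0)
Function('C')(d) = Add(d, Pow(d, 2)) (Function('C')(d) = Add(Add(Pow(d, 2), Mul(0, d)), d) = Add(Add(Pow(d, 2), 0), d) = Add(Pow(d, 2), d) = Add(d, Pow(d, 2)))
Add(Function('C')(-5), Mul(-1, -22050)) = Add(Mul(-5, Add(1, -5)), Mul(-1, -22050)) = Add(Mul(-5, -4), 22050) = Add(20, 22050) = 22070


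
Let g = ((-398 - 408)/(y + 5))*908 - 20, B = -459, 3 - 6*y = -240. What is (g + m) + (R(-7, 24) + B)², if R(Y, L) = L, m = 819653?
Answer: 6949414/7 ≈ 9.9277e+5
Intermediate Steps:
y = 81/2 (y = ½ - ⅙*(-240) = ½ + 40 = 81/2 ≈ 40.500)
g = -112732/7 (g = ((-398 - 408)/(81/2 + 5))*908 - 20 = -806/91/2*908 - 20 = -806*2/91*908 - 20 = -124/7*908 - 20 = -112592/7 - 20 = -112732/7 ≈ -16105.)
(g + m) + (R(-7, 24) + B)² = (-112732/7 + 819653) + (24 - 459)² = 5624839/7 + (-435)² = 5624839/7 + 189225 = 6949414/7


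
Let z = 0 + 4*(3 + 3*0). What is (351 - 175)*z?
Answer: 2112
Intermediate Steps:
z = 12 (z = 0 + 4*(3 + 0) = 0 + 4*3 = 0 + 12 = 12)
(351 - 175)*z = (351 - 175)*12 = 176*12 = 2112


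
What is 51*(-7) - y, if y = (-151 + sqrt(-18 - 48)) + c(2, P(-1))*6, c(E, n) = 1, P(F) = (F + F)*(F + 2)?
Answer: -212 - I*sqrt(66) ≈ -212.0 - 8.124*I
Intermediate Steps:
P(F) = 2*F*(2 + F) (P(F) = (2*F)*(2 + F) = 2*F*(2 + F))
y = -145 + I*sqrt(66) (y = (-151 + sqrt(-18 - 48)) + 1*6 = (-151 + sqrt(-66)) + 6 = (-151 + I*sqrt(66)) + 6 = -145 + I*sqrt(66) ≈ -145.0 + 8.124*I)
51*(-7) - y = 51*(-7) - (-145 + I*sqrt(66)) = -357 + (145 - I*sqrt(66)) = -212 - I*sqrt(66)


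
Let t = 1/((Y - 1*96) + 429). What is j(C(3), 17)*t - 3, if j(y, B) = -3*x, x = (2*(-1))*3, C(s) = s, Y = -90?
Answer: -79/27 ≈ -2.9259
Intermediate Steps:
x = -6 (x = -2*3 = -6)
j(y, B) = 18 (j(y, B) = -3*(-6) = 18)
t = 1/243 (t = 1/((-90 - 1*96) + 429) = 1/((-90 - 96) + 429) = 1/(-186 + 429) = 1/243 ≈ 0.0041152)
j(C(3), 17)*t - 3 = 18*(1/243) - 3 = 2/27 - 3 = -79/27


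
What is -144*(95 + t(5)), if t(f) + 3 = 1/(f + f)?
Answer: -66312/5 ≈ -13262.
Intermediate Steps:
t(f) = -3 + 1/(2*f) (t(f) = -3 + 1/(f + f) = -3 + 1/(2*f))
-144*(95 + t(5)) = -144*(95 + (-3 + (1/2)/5)) = -144*(95 + (-3 + (1/2)*(1/5))) = -144*(95 + (-3 + 1/10)) = -144*(95 - 29/10) = -144*921/10 = -66312/5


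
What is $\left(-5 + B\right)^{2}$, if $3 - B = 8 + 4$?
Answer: $196$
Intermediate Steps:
$B = -9$ ($B = 3 - \left(8 + 4\right) = 3 - 12 = -9$)
$\left(-5 + B\right)^{2} = \left(-5 - 9\right)^{2} = \left(-14\right)^{2} = 196$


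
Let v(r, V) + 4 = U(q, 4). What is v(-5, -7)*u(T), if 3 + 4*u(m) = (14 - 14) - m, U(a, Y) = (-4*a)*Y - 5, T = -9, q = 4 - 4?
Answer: -27/2 ≈ -13.500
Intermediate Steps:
q = 0
U(a, Y) = -5 - 4*Y*a (U(a, Y) = -4*Y*a - 5 = -5 - 4*Y*a)
u(m) = -3/4 - m/4 (u(m) = -3/4 + ((14 - 14) - m)/4 = -3/4 + (0 - m)/4 = -3/4 + (-m)/4 = -3/4 - m/4)
v(r, V) = -9 (v(r, V) = -4 + (-5 - 4*4*0) = -4 + (-5 + 0) = -4 - 5 = -9)
v(-5, -7)*u(T) = -9*(-3/4 - 1/4*(-9)) = -9*(-3/4 + 9/4) = -9*3/2 = -27/2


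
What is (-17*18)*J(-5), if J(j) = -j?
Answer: -1530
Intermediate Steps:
(-17*18)*J(-5) = (-17*18)*(-1*(-5)) = -306*5 = -1530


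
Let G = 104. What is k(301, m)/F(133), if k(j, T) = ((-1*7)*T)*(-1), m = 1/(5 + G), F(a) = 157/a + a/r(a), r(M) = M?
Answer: 931/31610 ≈ 0.029453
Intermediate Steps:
F(a) = 1 + 157/a (F(a) = 157/a + a/a = 157/a + 1 = 1 + 157/a)
m = 1/109 (m = 1/(5 + 104) = 1/109 ≈ 0.0091743)
k(j, T) = 7*T (k(j, T) = -7*T*(-1) = 7*T)
k(301, m)/F(133) = (7*(1/109))/(((157 + 133)/133)) = 7/(109*(((1/133)*290))) = 7/(109*(290/133)) = (7/109)*(133/290) = 931/31610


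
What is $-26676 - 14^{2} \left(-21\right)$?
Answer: $-22560$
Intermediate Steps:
$-26676 - 14^{2} \left(-21\right) = -26676 - 196 \left(-21\right) = -26676 - -4116 = -26676 + 4116 = -22560$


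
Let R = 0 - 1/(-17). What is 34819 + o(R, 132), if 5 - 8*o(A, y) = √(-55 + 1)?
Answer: 278557/8 - 3*I*√6/8 ≈ 34820.0 - 0.91856*I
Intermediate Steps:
R = 1/17 (R = 0 - 1*(-1/17) = 0 + 1/17 = 1/17 ≈ 0.058824)
o(A, y) = 5/8 - 3*I*√6/8 (o(A, y) = 5/8 - √(-55 + 1)/8 = 5/8 - 3*I*√6/8)
34819 + o(R, 132) = 34819 + (5/8 - 3*I*√6/8) = 278557/8 - 3*I*√6/8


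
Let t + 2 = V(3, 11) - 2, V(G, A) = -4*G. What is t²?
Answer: 256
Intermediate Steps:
t = -16 (t = -2 + (-4*3 - 2) = -2 + (-12 - 2) = -2 - 14 = -16)
t² = (-16)² = 256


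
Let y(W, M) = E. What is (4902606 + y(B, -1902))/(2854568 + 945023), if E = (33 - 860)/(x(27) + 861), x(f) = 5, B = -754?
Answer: 4245655969/3290445806 ≈ 1.2903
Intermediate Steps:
E = -827/866 (E = (33 - 860)/(5 + 861) = -827/866 ≈ -0.95497)
y(W, M) = -827/866
(4902606 + y(B, -1902))/(2854568 + 945023) = (4902606 - 827/866)/(2854568 + 945023) = (4245655969/866)/3799591 = (4245655969/866)*(1/3799591) = 4245655969/3290445806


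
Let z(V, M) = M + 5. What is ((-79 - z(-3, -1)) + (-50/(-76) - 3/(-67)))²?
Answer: 43902401841/6482116 ≈ 6772.9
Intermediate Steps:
z(V, M) = 5 + M
((-79 - z(-3, -1)) + (-50/(-76) - 3/(-67)))² = ((-79 - (5 - 1)) + (-50/(-76) - 3/(-67)))² = ((-79 - 1*4) + (-50*(-1/76) - 3*(-1/67)))² = ((-79 - 4) + (25/38 + 3/67))² = (-83 + 1789/2546)² = (-209529/2546)² = 43902401841/6482116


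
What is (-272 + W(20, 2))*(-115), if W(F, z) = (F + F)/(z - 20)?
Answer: 283820/9 ≈ 31536.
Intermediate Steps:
W(F, z) = 2*F/(-20 + z) (W(F, z) = (2*F)/(-20 + z) = 2*F/(-20 + z))
(-272 + W(20, 2))*(-115) = (-272 + 2*20/(-20 + 2))*(-115) = (-272 + 2*20/(-18))*(-115) = (-272 + 2*20*(-1/18))*(-115) = (-272 - 20/9)*(-115) = -2468/9*(-115) = 283820/9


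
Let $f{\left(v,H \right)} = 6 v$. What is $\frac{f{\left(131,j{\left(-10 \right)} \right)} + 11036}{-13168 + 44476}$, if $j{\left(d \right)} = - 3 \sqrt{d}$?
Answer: $\frac{5911}{15654} \approx 0.3776$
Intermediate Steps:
$\frac{f{\left(131,j{\left(-10 \right)} \right)} + 11036}{-13168 + 44476} = \frac{6 \cdot 131 + 11036}{-13168 + 44476} = \frac{786 + 11036}{31308} = 11822 \cdot \frac{1}{31308} = \frac{5911}{15654}$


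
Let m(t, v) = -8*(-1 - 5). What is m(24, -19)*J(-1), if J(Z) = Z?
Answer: -48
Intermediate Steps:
m(t, v) = 48 (m(t, v) = -8*(-6) = 48)
m(24, -19)*J(-1) = 48*(-1) = -48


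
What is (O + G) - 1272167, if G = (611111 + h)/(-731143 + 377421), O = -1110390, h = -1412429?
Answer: -421381012918/176861 ≈ -2.3826e+6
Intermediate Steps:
G = 400659/176861 (G = (611111 - 1412429)/(-731143 + 377421) = -801318/(-353722) = -801318*(-1/353722) = 400659/176861 ≈ 2.2654)
(O + G) - 1272167 = (-1110390 + 400659/176861) - 1272167 = -196384285131/176861 - 1272167 = -421381012918/176861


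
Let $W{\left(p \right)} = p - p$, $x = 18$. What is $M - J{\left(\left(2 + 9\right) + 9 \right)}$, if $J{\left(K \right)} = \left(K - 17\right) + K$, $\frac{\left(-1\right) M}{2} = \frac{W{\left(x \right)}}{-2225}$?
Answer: $-23$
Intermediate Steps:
$W{\left(p \right)} = 0$
$M = 0$ ($M = - 2 \frac{0}{-2225} = - 2 \cdot 0 \left(- \frac{1}{2225}\right) = \left(-2\right) 0 = 0$)
$J{\left(K \right)} = -17 + 2 K$ ($J{\left(K \right)} = \left(-17 + K\right) + K = -17 + 2 K$)
$M - J{\left(\left(2 + 9\right) + 9 \right)} = 0 - \left(-17 + 2 \left(\left(2 + 9\right) + 9\right)\right) = 0 - \left(-17 + 2 \left(11 + 9\right)\right) = 0 - \left(-17 + 2 \cdot 20\right) = 0 - \left(-17 + 40\right) = 0 - 23 = -23$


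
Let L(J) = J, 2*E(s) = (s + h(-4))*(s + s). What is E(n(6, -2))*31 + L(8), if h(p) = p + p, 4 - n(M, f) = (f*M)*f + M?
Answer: 27412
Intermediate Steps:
n(M, f) = 4 - M - M*f² (n(M, f) = 4 - ((f*M)*f + M) = 4 - ((M*f)*f + M) = 4 - (M*f² + M) = 4 - (M + M*f²) = 4 + (-M - M*f²) = 4 - M - M*f²)
h(p) = 2*p
E(s) = s*(-8 + s) (E(s) = ((s + 2*(-4))*(s + s))/2 = ((s - 8)*(2*s))/2 = ((-8 + s)*(2*s))/2 = (2*s*(-8 + s))/2 = s*(-8 + s))
E(n(6, -2))*31 + L(8) = ((4 - 1*6 - 1*6*(-2)²)*(-8 + (4 - 1*6 - 1*6*(-2)²)))*31 + 8 = ((4 - 6 - 1*6*4)*(-8 + (4 - 6 - 1*6*4)))*31 + 8 = ((4 - 6 - 24)*(-8 + (4 - 6 - 24)))*31 + 8 = -26*(-8 - 26)*31 + 8 = -26*(-34)*31 + 8 = 884*31 + 8 = 27404 + 8 = 27412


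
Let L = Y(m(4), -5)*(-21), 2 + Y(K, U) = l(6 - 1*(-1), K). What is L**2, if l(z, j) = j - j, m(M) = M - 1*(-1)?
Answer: 1764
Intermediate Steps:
m(M) = 1 + M (m(M) = M + 1 = 1 + M)
l(z, j) = 0
Y(K, U) = -2 (Y(K, U) = -2 + 0 = -2)
L = 42 (L = -2*(-21) = 42)
L**2 = 42**2 = 1764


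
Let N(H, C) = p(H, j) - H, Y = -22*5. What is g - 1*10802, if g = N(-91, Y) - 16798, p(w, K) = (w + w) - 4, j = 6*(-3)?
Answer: -27695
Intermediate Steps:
j = -18
p(w, K) = -4 + 2*w (p(w, K) = 2*w - 4 = -4 + 2*w)
Y = -110
N(H, C) = -4 + H (N(H, C) = (-4 + 2*H) - H = -4 + H)
g = -16893 (g = (-4 - 91) - 16798 = -95 - 16798 = -16893)
g - 1*10802 = -16893 - 1*10802 = -16893 - 10802 = -27695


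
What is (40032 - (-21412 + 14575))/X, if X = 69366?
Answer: 15623/23122 ≈ 0.67568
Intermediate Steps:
(40032 - (-21412 + 14575))/X = (40032 - (-21412 + 14575))/69366 = (40032 - 1*(-6837))*(1/69366) = (40032 + 6837)*(1/69366) = 46869*(1/69366) = 15623/23122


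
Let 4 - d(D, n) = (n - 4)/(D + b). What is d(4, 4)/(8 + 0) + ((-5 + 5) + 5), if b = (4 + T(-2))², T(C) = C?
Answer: 11/2 ≈ 5.5000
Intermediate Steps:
b = 4 (b = (4 - 2)² = 2² = 4)
d(D, n) = 4 - (-4 + n)/(4 + D) (d(D, n) = 4 - (n - 4)/(D + 4) = 4 - (-4 + n)/(4 + D))
d(4, 4)/(8 + 0) + ((-5 + 5) + 5) = ((20 - 1*4 + 4*4)/(4 + 4))/(8 + 0) + ((-5 + 5) + 5) = ((20 - 4 + 16)/8)/8 + (0 + 5) = ((⅛)*32)/8 + 5 = (⅛)*4 + 5 = ½ + 5 = 11/2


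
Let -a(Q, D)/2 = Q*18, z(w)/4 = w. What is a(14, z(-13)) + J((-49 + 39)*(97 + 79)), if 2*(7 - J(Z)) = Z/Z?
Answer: -995/2 ≈ -497.50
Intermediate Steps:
J(Z) = 13/2 (J(Z) = 7 - Z/(2*Z) = 7 - ½*1 = 7 - ½ = 13/2)
z(w) = 4*w
a(Q, D) = -36*Q (a(Q, D) = -2*Q*18 = -36*Q)
a(14, z(-13)) + J((-49 + 39)*(97 + 79)) = -36*14 + 13/2 = -504 + 13/2 = -995/2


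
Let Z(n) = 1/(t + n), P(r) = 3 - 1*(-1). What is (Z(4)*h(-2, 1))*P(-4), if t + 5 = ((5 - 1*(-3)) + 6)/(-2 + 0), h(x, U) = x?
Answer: 1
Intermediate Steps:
P(r) = 4 (P(r) = 3 + 1 = 4)
t = -12 (t = -5 + ((5 - 1*(-3)) + 6)/(-2 + 0) = -5 + ((5 + 3) + 6)/(-2) = -5 + (8 + 6)*(-½) = -5 + 14*(-½) = -5 - 7 = -12)
Z(n) = 1/(-12 + n)
(Z(4)*h(-2, 1))*P(-4) = (-2/(-12 + 4))*4 = (-2/(-8))*4 = -⅛*(-2)*4 = (¼)*4 = 1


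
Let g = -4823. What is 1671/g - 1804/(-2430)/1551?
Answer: -285871879/826252245 ≈ -0.34599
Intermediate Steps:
1671/g - 1804/(-2430)/1551 = 1671/(-4823) - 1804/(-2430)/1551 = 1671*(-1/4823) - 1804*(-1/2430)*(1/1551) = -1671/4823 + (902/1215)*(1/1551) = -1671/4823 + 82/171315 = -285871879/826252245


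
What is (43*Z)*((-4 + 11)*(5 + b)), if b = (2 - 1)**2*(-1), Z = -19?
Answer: -22876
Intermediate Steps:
b = -1 (b = 1**2*(-1) = 1*(-1) = -1)
(43*Z)*((-4 + 11)*(5 + b)) = (43*(-19))*((-4 + 11)*(5 - 1)) = -5719*4 = -817*28 = -22876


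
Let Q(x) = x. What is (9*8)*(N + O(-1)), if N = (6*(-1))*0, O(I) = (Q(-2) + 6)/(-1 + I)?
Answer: -144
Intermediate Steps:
O(I) = 4/(-1 + I) (O(I) = (-2 + 6)/(-1 + I) = 4/(-1 + I))
N = 0 (N = -6*0 = 0)
(9*8)*(N + O(-1)) = (9*8)*(0 + 4/(-1 - 1)) = 72*(0 + 4/(-2)) = 72*(0 + 4*(-1/2)) = 72*(0 - 2) = 72*(-2) = -144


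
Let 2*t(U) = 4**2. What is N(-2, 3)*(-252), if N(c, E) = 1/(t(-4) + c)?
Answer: -42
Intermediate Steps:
t(U) = 8 (t(U) = (1/2)*4**2 = (1/2)*16 = 8)
N(c, E) = 1/(8 + c)
N(-2, 3)*(-252) = -252/(8 - 2) = -252/6 = (1/6)*(-252) = -42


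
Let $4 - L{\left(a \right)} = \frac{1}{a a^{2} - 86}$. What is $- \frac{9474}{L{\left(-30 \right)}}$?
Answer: $- \frac{85537588}{36115} \approx -2368.5$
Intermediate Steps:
$L{\left(a \right)} = 4 - \frac{1}{-86 + a^{3}}$ ($L{\left(a \right)} = 4 - \frac{1}{a a^{2} - 86} = 4 - \frac{1}{a^{3} - 86} = 4 - \frac{1}{-86 + a^{3}}$)
$- \frac{9474}{L{\left(-30 \right)}} = - \frac{9474}{\frac{1}{-86 + \left(-30\right)^{3}} \left(-345 + 4 \left(-30\right)^{3}\right)} = - \frac{9474}{\frac{1}{-86 - 27000} \left(-345 + 4 \left(-27000\right)\right)} = - \frac{9474}{\frac{1}{-27086} \left(-345 - 108000\right)} = - \frac{9474}{\left(- \frac{1}{27086}\right) \left(-108345\right)} = - \frac{9474}{\frac{108345}{27086}} = \left(-9474\right) \frac{27086}{108345} = - \frac{85537588}{36115}$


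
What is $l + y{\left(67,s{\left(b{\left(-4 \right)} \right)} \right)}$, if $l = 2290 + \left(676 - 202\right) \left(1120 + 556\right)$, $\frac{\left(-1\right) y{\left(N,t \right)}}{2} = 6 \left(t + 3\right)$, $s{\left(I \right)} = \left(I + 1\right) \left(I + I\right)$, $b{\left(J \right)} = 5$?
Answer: $795958$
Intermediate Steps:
$s{\left(I \right)} = 2 I \left(1 + I\right)$ ($s{\left(I \right)} = \left(1 + I\right) 2 I = 2 I \left(1 + I\right)$)
$y{\left(N,t \right)} = -36 - 12 t$ ($y{\left(N,t \right)} = - 2 \cdot 6 \left(t + 3\right) = - 2 \cdot 6 \left(3 + t\right) = - 2 \left(18 + 6 t\right) = -36 - 12 t$)
$l = 796714$ ($l = 2290 + 474 \cdot 1676 = 2290 + 794424 = 796714$)
$l + y{\left(67,s{\left(b{\left(-4 \right)} \right)} \right)} = 796714 - \left(36 + 12 \cdot 2 \cdot 5 \left(1 + 5\right)\right) = 796714 - \left(36 + 12 \cdot 2 \cdot 5 \cdot 6\right) = 796714 - 756 = 795958$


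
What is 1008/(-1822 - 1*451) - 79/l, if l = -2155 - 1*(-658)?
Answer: -1329409/3402681 ≈ -0.39069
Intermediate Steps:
l = -1497 (l = -2155 + 658 = -1497)
1008/(-1822 - 1*451) - 79/l = 1008/(-1822 - 1*451) - 79/(-1497) = 1008/(-1822 - 451) - 79*(-1/1497) = 1008/(-2273) + 79/1497 = 1008*(-1/2273) + 79/1497 = -1008/2273 + 79/1497 = -1329409/3402681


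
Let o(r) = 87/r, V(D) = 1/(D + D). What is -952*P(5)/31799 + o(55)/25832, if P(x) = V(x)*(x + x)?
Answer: -1349797007/45178747240 ≈ -0.029877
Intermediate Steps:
V(D) = 1/(2*D)
P(x) = 1 (P(x) = (1/(2*x))*(x + x) = (1/(2*x))*(2*x) = 1)
-952*P(5)/31799 + o(55)/25832 = -952*1/31799 + (87/55)/25832 = -952*1/31799 + (87*(1/55))*(1/25832) = -952/31799 + (87/55)*(1/25832) = -952/31799 + 87/1420760 = -1349797007/45178747240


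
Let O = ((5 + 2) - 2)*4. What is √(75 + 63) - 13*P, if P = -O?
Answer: 260 + √138 ≈ 271.75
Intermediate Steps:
O = 20 (O = (7 - 2)*4 = 5*4 = 20)
P = -20 (P = -1*20 = -20)
√(75 + 63) - 13*P = √(75 + 63) - 13*(-20) = √138 + 260 = 260 + √138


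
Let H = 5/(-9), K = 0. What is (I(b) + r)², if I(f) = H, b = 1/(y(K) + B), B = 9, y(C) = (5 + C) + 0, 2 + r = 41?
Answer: 119716/81 ≈ 1478.0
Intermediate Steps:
r = 39 (r = -2 + 41 = 39)
y(C) = 5 + C
H = -5/9 (H = 5*(-⅑) = -5/9 ≈ -0.55556)
b = 1/14 (b = 1/((5 + 0) + 9) = 1/(5 + 9) = 1/14 ≈ 0.071429)
I(f) = -5/9
(I(b) + r)² = (-5/9 + 39)² = (346/9)² = 119716/81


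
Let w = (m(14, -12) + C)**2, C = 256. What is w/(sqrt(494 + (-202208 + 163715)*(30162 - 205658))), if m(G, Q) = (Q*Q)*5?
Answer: 476288*sqrt(6755368022)/3377684011 ≈ 11.590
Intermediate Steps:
m(G, Q) = 5*Q**2 (m(G, Q) = Q**2*5 = 5*Q**2)
w = 952576 (w = (5*(-12)**2 + 256)**2 = (5*144 + 256)**2 = (720 + 256)**2 = 976**2 = 952576)
w/(sqrt(494 + (-202208 + 163715)*(30162 - 205658))) = 952576/(sqrt(494 + (-202208 + 163715)*(30162 - 205658))) = 952576/(sqrt(494 - 38493*(-175496))) = 952576/(sqrt(494 + 6755367528)) = 952576/(sqrt(6755368022)) = 952576*(sqrt(6755368022)/6755368022) = 476288*sqrt(6755368022)/3377684011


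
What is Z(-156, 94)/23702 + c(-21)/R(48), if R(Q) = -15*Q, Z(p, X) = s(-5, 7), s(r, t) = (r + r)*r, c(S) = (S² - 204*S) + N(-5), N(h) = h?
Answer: -698984/106659 ≈ -6.5534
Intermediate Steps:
c(S) = -5 + S² - 204*S (c(S) = (S² - 204*S) - 5 = -5 + S² - 204*S)
s(r, t) = 2*r² (s(r, t) = (2*r)*r = 2*r²)
Z(p, X) = 50 (Z(p, X) = 2*(-5)² = 2*25 = 50)
Z(-156, 94)/23702 + c(-21)/R(48) = 50/23702 + (-5 + (-21)² - 204*(-21))/((-15*48)) = 50*(1/23702) + (-5 + 441 + 4284)/(-720) = 25/11851 + 4720*(-1/720) = 25/11851 - 59/9 = -698984/106659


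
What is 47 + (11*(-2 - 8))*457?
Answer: -50223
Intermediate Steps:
47 + (11*(-2 - 8))*457 = 47 + (11*(-10))*457 = 47 - 110*457 = 47 - 50270 = -50223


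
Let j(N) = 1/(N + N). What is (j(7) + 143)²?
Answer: 4012009/196 ≈ 20469.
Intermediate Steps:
j(N) = 1/(2*N)
(j(7) + 143)² = ((½)/7 + 143)² = ((½)*(⅐) + 143)² = (1/14 + 143)² = (2003/14)² = 4012009/196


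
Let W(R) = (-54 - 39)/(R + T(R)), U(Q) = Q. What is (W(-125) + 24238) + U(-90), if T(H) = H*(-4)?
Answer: 3018469/125 ≈ 24148.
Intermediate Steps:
T(H) = -4*H
W(R) = 31/R (W(R) = (-54 - 39)/(R - 4*R) = -93*(-1/(3*R)) = -(-31)/R = 31/R)
(W(-125) + 24238) + U(-90) = (31/(-125) + 24238) - 90 = (31*(-1/125) + 24238) - 90 = (-31/125 + 24238) - 90 = 3029719/125 - 90 = 3018469/125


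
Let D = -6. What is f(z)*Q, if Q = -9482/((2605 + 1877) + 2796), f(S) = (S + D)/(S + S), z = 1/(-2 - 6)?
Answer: -232309/7278 ≈ -31.919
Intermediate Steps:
z = -1/8 (z = 1/(-8) = -1/8 ≈ -0.12500)
f(S) = (-6 + S)/(2*S) (f(S) = (S - 6)/(S + S) = (-6 + S)/((2*S)) = (-6 + S)*(1/(2*S)) = (-6 + S)/(2*S))
Q = -4741/3639 (Q = -9482/(4482 + 2796) = -9482/7278 = -9482*1/7278 = -4741/3639 ≈ -1.3028)
f(z)*Q = ((-6 - 1/8)/(2*(-1/8)))*(-4741/3639) = ((1/2)*(-8)*(-49/8))*(-4741/3639) = (49/2)*(-4741/3639) = -232309/7278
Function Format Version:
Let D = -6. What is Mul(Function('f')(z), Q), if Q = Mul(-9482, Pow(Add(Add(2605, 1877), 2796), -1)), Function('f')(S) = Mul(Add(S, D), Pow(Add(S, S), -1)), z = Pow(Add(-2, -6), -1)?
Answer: Rational(-232309, 7278) ≈ -31.919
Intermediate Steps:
z = Rational(-1, 8) (z = Pow(-8, -1) = Rational(-1, 8) ≈ -0.12500)
Function('f')(S) = Mul(Rational(1, 2), Pow(S, -1), Add(-6, S)) (Function('f')(S) = Mul(Add(S, -6), Pow(Add(S, S), -1)) = Mul(Add(-6, S), Pow(Mul(2, S), -1)) = Mul(Add(-6, S), Mul(Rational(1, 2), Pow(S, -1))) = Mul(Rational(1, 2), Pow(S, -1), Add(-6, S)))
Q = Rational(-4741, 3639) (Q = Mul(-9482, Pow(Add(4482, 2796), -1)) = Mul(-9482, Pow(7278, -1)) = Mul(-9482, Rational(1, 7278)) = Rational(-4741, 3639) ≈ -1.3028)
Mul(Function('f')(z), Q) = Mul(Mul(Rational(1, 2), Pow(Rational(-1, 8), -1), Add(-6, Rational(-1, 8))), Rational(-4741, 3639)) = Mul(Mul(Rational(1, 2), -8, Rational(-49, 8)), Rational(-4741, 3639)) = Mul(Rational(49, 2), Rational(-4741, 3639)) = Rational(-232309, 7278)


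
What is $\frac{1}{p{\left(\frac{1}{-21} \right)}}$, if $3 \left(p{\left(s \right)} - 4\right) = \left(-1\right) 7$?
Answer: $\frac{3}{5} \approx 0.6$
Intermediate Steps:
$p{\left(s \right)} = \frac{5}{3}$ ($p{\left(s \right)} = 4 + \frac{\left(-1\right) 7}{3} = 4 + \frac{1}{3} \left(-7\right) = 4 - \frac{7}{3} = \frac{5}{3}$)
$\frac{1}{p{\left(\frac{1}{-21} \right)}} = \frac{1}{\frac{5}{3}} = \frac{3}{5}$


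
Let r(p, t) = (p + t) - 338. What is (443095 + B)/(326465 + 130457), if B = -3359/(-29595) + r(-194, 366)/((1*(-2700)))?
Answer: 1180206153319/1217034593100 ≈ 0.96974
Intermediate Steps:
r(p, t) = -338 + p + t
B = 466069/2663550 (B = -3359/(-29595) + (-338 - 194 + 366)/((1*(-2700))) = -3359*(-1/29595) - 166/(-2700) = 3359/29595 - 166*(-1/2700) = 3359/29595 + 83/1350 = 466069/2663550 ≈ 0.17498)
(443095 + B)/(326465 + 130457) = (443095 + 466069/2663550)/(326465 + 130457) = (1180206153319/2663550)/456922 = (1180206153319/2663550)*(1/456922) = 1180206153319/1217034593100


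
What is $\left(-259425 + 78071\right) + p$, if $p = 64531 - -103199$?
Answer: $-13624$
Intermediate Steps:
$p = 167730$ ($p = 64531 + 103199 = 167730$)
$\left(-259425 + 78071\right) + p = \left(-259425 + 78071\right) + 167730 = -181354 + 167730 = -13624$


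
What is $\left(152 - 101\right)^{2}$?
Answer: $2601$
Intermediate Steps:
$\left(152 - 101\right)^{2} = 51^{2} = 2601$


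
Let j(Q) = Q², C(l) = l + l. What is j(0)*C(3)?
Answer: 0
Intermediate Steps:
C(l) = 2*l
j(0)*C(3) = 0²*(2*3) = 0*6 = 0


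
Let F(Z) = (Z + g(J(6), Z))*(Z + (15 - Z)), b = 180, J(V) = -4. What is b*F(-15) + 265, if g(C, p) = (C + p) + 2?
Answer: -86135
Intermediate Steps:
g(C, p) = 2 + C + p
F(Z) = -30 + 30*Z (F(Z) = (Z + (2 - 4 + Z))*(Z + (15 - Z)) = (Z + (-2 + Z))*15 = (-2 + 2*Z)*15 = -30 + 30*Z)
b*F(-15) + 265 = 180*(-30 + 30*(-15)) + 265 = 180*(-30 - 450) + 265 = 180*(-480) + 265 = -86400 + 265 = -86135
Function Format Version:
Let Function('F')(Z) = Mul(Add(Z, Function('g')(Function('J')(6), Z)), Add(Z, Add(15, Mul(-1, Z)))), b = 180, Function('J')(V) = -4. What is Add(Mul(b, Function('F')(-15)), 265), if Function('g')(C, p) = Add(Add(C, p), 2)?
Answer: -86135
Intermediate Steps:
Function('g')(C, p) = Add(2, C, p)
Function('F')(Z) = Add(-30, Mul(30, Z)) (Function('F')(Z) = Mul(Add(Z, Add(2, -4, Z)), Add(Z, Add(15, Mul(-1, Z)))) = Mul(Add(Z, Add(-2, Z)), 15) = Mul(Add(-2, Mul(2, Z)), 15) = Add(-30, Mul(30, Z)))
Add(Mul(b, Function('F')(-15)), 265) = Add(Mul(180, Add(-30, Mul(30, -15))), 265) = Add(Mul(180, Add(-30, -450)), 265) = Add(Mul(180, -480), 265) = Add(-86400, 265) = -86135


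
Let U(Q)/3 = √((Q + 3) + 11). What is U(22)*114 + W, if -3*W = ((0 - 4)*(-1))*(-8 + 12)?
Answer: 6140/3 ≈ 2046.7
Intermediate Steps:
W = -16/3 (W = -(0 - 4)*(-1)*(-8 + 12)/3 = -(-4*(-1))*4/3 = -4*4/3 = -⅓*16 = -16/3 ≈ -5.3333)
U(Q) = 3*√(14 + Q) (U(Q) = 3*√((Q + 3) + 11) = 3*√((3 + Q) + 11) = 3*√(14 + Q))
U(22)*114 + W = (3*√(14 + 22))*114 - 16/3 = (3*√36)*114 - 16/3 = (3*6)*114 - 16/3 = 18*114 - 16/3 = 2052 - 16/3 = 6140/3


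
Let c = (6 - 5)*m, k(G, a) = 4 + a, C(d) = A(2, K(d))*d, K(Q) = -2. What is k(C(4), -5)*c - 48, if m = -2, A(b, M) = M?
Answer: -46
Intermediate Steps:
C(d) = -2*d
c = -2 (c = (6 - 5)*(-2) = 1*(-2) = -2)
k(C(4), -5)*c - 48 = (4 - 5)*(-2) - 48 = -1*(-2) - 48 = 2 - 48 = -46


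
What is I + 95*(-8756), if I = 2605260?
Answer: 1773440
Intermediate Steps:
I + 95*(-8756) = 2605260 + 95*(-8756) = 2605260 - 831820 = 1773440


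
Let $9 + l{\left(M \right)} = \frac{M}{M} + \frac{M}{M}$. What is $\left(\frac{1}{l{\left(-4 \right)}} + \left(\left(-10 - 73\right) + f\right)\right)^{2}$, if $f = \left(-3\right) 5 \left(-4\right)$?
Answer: $\frac{26244}{49} \approx 535.59$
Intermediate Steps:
$f = 60$ ($f = \left(-15\right) \left(-4\right) = 60$)
$l{\left(M \right)} = -7$ ($l{\left(M \right)} = -9 + \left(\frac{M}{M} + \frac{M}{M}\right) = -9 + \left(1 + 1\right) = -9 + 2 = -7$)
$\left(\frac{1}{l{\left(-4 \right)}} + \left(\left(-10 - 73\right) + f\right)\right)^{2} = \left(\frac{1}{-7} + \left(\left(-10 - 73\right) + 60\right)\right)^{2} = \left(- \frac{1}{7} + \left(\left(-10 - 73\right) + 60\right)\right)^{2} = \left(- \frac{1}{7} + \left(-83 + 60\right)\right)^{2} = \left(- \frac{1}{7} - 23\right)^{2} = \left(- \frac{162}{7}\right)^{2} = \frac{26244}{49}$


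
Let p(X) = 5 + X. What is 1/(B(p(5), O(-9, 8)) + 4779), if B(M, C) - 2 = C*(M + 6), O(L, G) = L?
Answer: 1/4637 ≈ 0.00021566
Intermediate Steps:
B(M, C) = 2 + C*(6 + M) (B(M, C) = 2 + C*(M + 6) = 2 + C*(6 + M))
1/(B(p(5), O(-9, 8)) + 4779) = 1/((2 + 6*(-9) - 9*(5 + 5)) + 4779) = 1/((2 - 54 - 9*10) + 4779) = 1/((2 - 54 - 90) + 4779) = 1/(-142 + 4779) = 1/4637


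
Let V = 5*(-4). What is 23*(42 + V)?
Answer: 506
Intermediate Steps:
V = -20
23*(42 + V) = 23*(42 - 20) = 23*22 = 506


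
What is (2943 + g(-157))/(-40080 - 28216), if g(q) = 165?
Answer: -777/17074 ≈ -0.045508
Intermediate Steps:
(2943 + g(-157))/(-40080 - 28216) = (2943 + 165)/(-40080 - 28216) = 3108/(-68296) = 3108*(-1/68296) = -777/17074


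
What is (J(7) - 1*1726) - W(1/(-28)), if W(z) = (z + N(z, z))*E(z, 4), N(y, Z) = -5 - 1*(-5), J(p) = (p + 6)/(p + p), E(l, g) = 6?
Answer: -12074/7 ≈ -1724.9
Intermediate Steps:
J(p) = (6 + p)/(2*p) (J(p) = (6 + p)/((2*p)) = (6 + p)*(1/(2*p)) = (6 + p)/(2*p))
N(y, Z) = 0 (N(y, Z) = -5 + 5 = 0)
W(z) = 6*z (W(z) = (z + 0)*6 = z*6 = 6*z)
(J(7) - 1*1726) - W(1/(-28)) = ((½)*(6 + 7)/7 - 1*1726) - 6/(-28) = ((½)*(⅐)*13 - 1726) - 6*(-1)/28 = (13/14 - 1726) - 1*(-3/14) = -24151/14 + 3/14 = -12074/7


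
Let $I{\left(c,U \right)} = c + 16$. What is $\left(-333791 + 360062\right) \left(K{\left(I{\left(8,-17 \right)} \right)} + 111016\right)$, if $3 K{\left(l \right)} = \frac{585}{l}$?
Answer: $\frac{23333718303}{8} \approx 2.9167 \cdot 10^{9}$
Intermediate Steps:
$I{\left(c,U \right)} = 16 + c$
$K{\left(l \right)} = \frac{195}{l}$ ($K{\left(l \right)} = \frac{585 \frac{1}{l}}{3} = \frac{195}{l}$)
$\left(-333791 + 360062\right) \left(K{\left(I{\left(8,-17 \right)} \right)} + 111016\right) = \left(-333791 + 360062\right) \left(\frac{195}{16 + 8} + 111016\right) = 26271 \left(\frac{195}{24} + 111016\right) = 26271 \left(195 \cdot \frac{1}{24} + 111016\right) = 26271 \left(\frac{65}{8} + 111016\right) = 26271 \cdot \frac{888193}{8} = \frac{23333718303}{8}$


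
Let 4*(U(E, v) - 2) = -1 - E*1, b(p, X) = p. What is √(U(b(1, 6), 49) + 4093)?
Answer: √16378/2 ≈ 63.988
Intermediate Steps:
U(E, v) = 7/4 - E/4 (U(E, v) = 2 + (-1 - E*1)/4 = 2 + (-1 - E)/4 = 2 + (-¼ - E/4) = 7/4 - E/4)
√(U(b(1, 6), 49) + 4093) = √((7/4 - ¼*1) + 4093) = √((7/4 - ¼) + 4093) = √(3/2 + 4093) = √(8189/2) = √16378/2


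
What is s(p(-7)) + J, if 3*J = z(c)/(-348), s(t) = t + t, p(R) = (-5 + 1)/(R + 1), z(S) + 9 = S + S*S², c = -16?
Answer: 5513/1044 ≈ 5.2807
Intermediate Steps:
z(S) = -9 + S + S³ (z(S) = -9 + (S + S*S²) = -9 + (S + S³) = -9 + S + S³)
p(R) = -4/(1 + R)
s(t) = 2*t
J = 4121/1044 (J = ((-9 - 16 + (-16)³)/(-348))/3 = ((-9 - 16 - 4096)*(-1/348))/3 = (-4121*(-1/348))/3 = (⅓)*(4121/348) = 4121/1044 ≈ 3.9473)
s(p(-7)) + J = 2*(-4/(1 - 7)) + 4121/1044 = 2*(-4/(-6)) + 4121/1044 = 2*(-4*(-⅙)) + 4121/1044 = 2*(⅔) + 4121/1044 = 4/3 + 4121/1044 = 5513/1044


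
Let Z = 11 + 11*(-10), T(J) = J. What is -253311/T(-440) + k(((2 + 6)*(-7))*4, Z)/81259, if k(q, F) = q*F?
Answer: 20593555989/35753960 ≈ 575.98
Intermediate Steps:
Z = -99 (Z = 11 - 110 = -99)
k(q, F) = F*q
-253311/T(-440) + k(((2 + 6)*(-7))*4, Z)/81259 = -253311/(-440) - 99*(2 + 6)*(-7)*4/81259 = -253311*(-1/440) - 99*8*(-7)*4*(1/81259) = 253311/440 - (-5544)*4*(1/81259) = 253311/440 - 99*(-224)*(1/81259) = 253311/440 + 22176*(1/81259) = 253311/440 + 22176/81259 = 20593555989/35753960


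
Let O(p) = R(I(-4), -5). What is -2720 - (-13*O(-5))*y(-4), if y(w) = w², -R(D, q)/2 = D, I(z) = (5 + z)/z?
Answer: -2616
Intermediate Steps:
I(z) = (5 + z)/z
R(D, q) = -2*D
O(p) = ½ (O(p) = -2*(5 - 4)/(-4) = -(-1)/2 = -2*(-¼) = ½)
-2720 - (-13*O(-5))*y(-4) = -2720 - (-13*½)*(-4)² = -2720 - (-13)*16/2 = -2720 - 1*(-104) = -2720 + 104 = -2616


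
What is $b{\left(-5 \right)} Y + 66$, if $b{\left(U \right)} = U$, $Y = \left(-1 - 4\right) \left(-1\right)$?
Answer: $41$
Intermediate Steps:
$Y = 5$ ($Y = \left(-5\right) \left(-1\right) = 5$)
$b{\left(-5 \right)} Y + 66 = \left(-5\right) 5 + 66 = -25 + 66 = 41$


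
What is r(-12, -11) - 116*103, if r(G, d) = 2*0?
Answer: -11948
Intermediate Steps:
r(G, d) = 0
r(-12, -11) - 116*103 = 0 - 116*103 = 0 - 11948 = -11948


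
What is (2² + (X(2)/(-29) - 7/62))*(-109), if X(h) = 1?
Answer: -755043/1798 ≈ -419.94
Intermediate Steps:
(2² + (X(2)/(-29) - 7/62))*(-109) = (2² + (1/(-29) - 7/62))*(-109) = (4 + (1*(-1/29) - 7*1/62))*(-109) = (4 + (-1/29 - 7/62))*(-109) = (4 - 265/1798)*(-109) = (6927/1798)*(-109) = -755043/1798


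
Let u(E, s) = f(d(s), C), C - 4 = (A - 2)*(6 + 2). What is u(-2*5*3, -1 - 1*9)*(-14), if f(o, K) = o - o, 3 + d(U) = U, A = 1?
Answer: 0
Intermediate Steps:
d(U) = -3 + U
C = -4 (C = 4 + (1 - 2)*(6 + 2) = 4 - 1*8 = 4 - 8 = -4)
f(o, K) = 0
u(E, s) = 0
u(-2*5*3, -1 - 1*9)*(-14) = 0*(-14) = 0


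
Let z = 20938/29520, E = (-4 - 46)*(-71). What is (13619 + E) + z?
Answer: 253424909/14760 ≈ 17170.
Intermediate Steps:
E = 3550 (E = -50*(-71) = 3550)
z = 10469/14760 (z = 20938*(1/29520) = 10469/14760 ≈ 0.70928)
(13619 + E) + z = (13619 + 3550) + 10469/14760 = 17169 + 10469/14760 = 253424909/14760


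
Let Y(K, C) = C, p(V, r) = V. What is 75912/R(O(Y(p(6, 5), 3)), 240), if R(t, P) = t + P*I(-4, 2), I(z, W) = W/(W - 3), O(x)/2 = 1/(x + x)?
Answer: -227736/1439 ≈ -158.26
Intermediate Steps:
O(x) = 1/x (O(x) = 2/(x + x) = 2/((2*x)) = 2*(1/(2*x)) = 1/x)
I(z, W) = W/(-3 + W)
R(t, P) = t - 2*P (R(t, P) = t + P*(2/(-3 + 2)) = t + P*(2/(-1)) = t + P*(2*(-1)) = t + P*(-2) = t - 2*P)
75912/R(O(Y(p(6, 5), 3)), 240) = 75912/(1/3 - 2*240) = 75912/(⅓ - 480) = 75912/(-1439/3) = 75912*(-3/1439) = -227736/1439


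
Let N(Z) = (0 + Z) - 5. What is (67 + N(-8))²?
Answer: 2916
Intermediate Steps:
N(Z) = -5 + Z (N(Z) = Z - 5 = -5 + Z)
(67 + N(-8))² = (67 + (-5 - 8))² = (67 - 13)² = 54² = 2916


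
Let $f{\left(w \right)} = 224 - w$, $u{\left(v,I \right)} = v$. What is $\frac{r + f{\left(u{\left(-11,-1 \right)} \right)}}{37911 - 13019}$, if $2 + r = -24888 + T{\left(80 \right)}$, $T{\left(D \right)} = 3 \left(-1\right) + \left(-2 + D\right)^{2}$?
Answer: $- \frac{9287}{12446} \approx -0.74618$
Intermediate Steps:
$T{\left(D \right)} = -3 + \left(-2 + D\right)^{2}$
$r = -18809$ ($r = -2 - \left(24891 - \left(-2 + 80\right)^{2}\right) = -2 - \left(24891 - 6084\right) = -2 + \left(-24888 + \left(-3 + 6084\right)\right) = -2 + \left(-24888 + 6081\right) = -2 - 18807 = -18809$)
$\frac{r + f{\left(u{\left(-11,-1 \right)} \right)}}{37911 - 13019} = \frac{-18809 + \left(224 - -11\right)}{37911 - 13019} = \frac{-18809 + \left(224 + 11\right)}{24892} = \left(-18809 + 235\right) \frac{1}{24892} = \left(-18574\right) \frac{1}{24892} = - \frac{9287}{12446}$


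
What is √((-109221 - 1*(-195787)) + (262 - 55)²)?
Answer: √129415 ≈ 359.74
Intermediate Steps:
√((-109221 - 1*(-195787)) + (262 - 55)²) = √((-109221 + 195787) + 207²) = √(86566 + 42849) = √129415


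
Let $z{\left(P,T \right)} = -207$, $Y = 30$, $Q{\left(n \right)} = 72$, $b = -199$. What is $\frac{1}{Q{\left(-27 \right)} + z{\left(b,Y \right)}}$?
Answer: $- \frac{1}{135} \approx -0.0074074$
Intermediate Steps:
$\frac{1}{Q{\left(-27 \right)} + z{\left(b,Y \right)}} = \frac{1}{72 - 207} = \frac{1}{-135} = - \frac{1}{135}$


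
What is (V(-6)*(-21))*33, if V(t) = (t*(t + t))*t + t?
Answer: 303534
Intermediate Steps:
V(t) = t + 2*t³ (V(t) = (t*(2*t))*t + t = (2*t²)*t + t = 2*t³ + t = t + 2*t³)
(V(-6)*(-21))*33 = ((-6 + 2*(-6)³)*(-21))*33 = ((-6 + 2*(-216))*(-21))*33 = ((-6 - 432)*(-21))*33 = -438*(-21)*33 = 9198*33 = 303534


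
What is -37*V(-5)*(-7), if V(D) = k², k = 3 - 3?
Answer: 0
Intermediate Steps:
k = 0
V(D) = 0 (V(D) = 0² = 0)
-37*V(-5)*(-7) = -37*0*(-7) = 0*(-7) = 0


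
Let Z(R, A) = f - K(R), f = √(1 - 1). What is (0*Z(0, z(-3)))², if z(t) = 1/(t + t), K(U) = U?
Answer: 0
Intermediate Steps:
f = 0 (f = √0 = 0)
z(t) = 1/(2*t)
Z(R, A) = -R (Z(R, A) = 0 - R = -R)
(0*Z(0, z(-3)))² = (0*(-1*0))² = (0*0)² = 0² = 0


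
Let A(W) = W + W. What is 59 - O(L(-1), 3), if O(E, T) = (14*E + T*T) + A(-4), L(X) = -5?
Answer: 128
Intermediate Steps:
A(W) = 2*W
O(E, T) = -8 + T**2 + 14*E (O(E, T) = (14*E + T*T) + 2*(-4) = (14*E + T**2) - 8 = (T**2 + 14*E) - 8 = -8 + T**2 + 14*E)
59 - O(L(-1), 3) = 59 - (-8 + 3**2 + 14*(-5)) = 59 - (-8 + 9 - 70) = 59 - 1*(-69) = 59 + 69 = 128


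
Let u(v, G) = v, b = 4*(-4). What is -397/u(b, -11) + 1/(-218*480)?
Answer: 2596379/104640 ≈ 24.813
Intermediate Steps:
b = -16
-397/u(b, -11) + 1/(-218*480) = -397/(-16) + 1/(-218*480) = -397*(-1/16) - 1/218*1/480 = 397/16 - 1/104640 = 2596379/104640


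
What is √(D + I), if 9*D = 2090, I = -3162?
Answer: 16*I*√103/3 ≈ 54.127*I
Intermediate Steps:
D = 2090/9 (D = (⅑)*2090 = 2090/9 ≈ 232.22)
√(D + I) = √(2090/9 - 3162) = √(-26368/9) = 16*I*√103/3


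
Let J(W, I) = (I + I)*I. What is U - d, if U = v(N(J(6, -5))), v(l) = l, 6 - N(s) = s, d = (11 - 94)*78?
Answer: 6430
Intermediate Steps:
J(W, I) = 2*I² (J(W, I) = (2*I)*I = 2*I²)
d = -6474 (d = -83*78 = -6474)
N(s) = 6 - s
U = -44 (U = 6 - 2*(-5)² = 6 - 2*25 = 6 - 1*50 = 6 - 50 = -44)
U - d = -44 - 1*(-6474) = -44 + 6474 = 6430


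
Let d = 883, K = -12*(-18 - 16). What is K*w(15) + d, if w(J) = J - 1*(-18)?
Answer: 14347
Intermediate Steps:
K = 408 (K = -12*(-34) = 408)
w(J) = 18 + J (w(J) = J + 18 = 18 + J)
K*w(15) + d = 408*(18 + 15) + 883 = 408*33 + 883 = 13464 + 883 = 14347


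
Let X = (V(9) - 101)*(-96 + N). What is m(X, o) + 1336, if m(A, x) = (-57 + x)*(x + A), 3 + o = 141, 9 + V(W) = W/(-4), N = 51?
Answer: 1686661/4 ≈ 4.2167e+5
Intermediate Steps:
V(W) = -9 - W/4 (V(W) = -9 + W/(-4) = -9 + W*(-¼) = -9 - W/4)
o = 138 (o = -3 + 141 = 138)
X = 20205/4 (X = ((-9 - ¼*9) - 101)*(-96 + 51) = ((-9 - 9/4) - 101)*(-45) = (-45/4 - 101)*(-45) = -449/4*(-45) = 20205/4 ≈ 5051.3)
m(A, x) = (-57 + x)*(A + x)
m(X, o) + 1336 = (138² - 57*20205/4 - 57*138 + (20205/4)*138) + 1336 = (19044 - 1151685/4 - 7866 + 1394145/2) + 1336 = 1681317/4 + 1336 = 1686661/4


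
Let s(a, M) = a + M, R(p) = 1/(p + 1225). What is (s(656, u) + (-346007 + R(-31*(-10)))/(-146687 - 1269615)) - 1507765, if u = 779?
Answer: -1637398196538678/1087011785 ≈ -1.5063e+6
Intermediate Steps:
R(p) = 1/(1225 + p)
s(a, M) = M + a
(s(656, u) + (-346007 + R(-31*(-10)))/(-146687 - 1269615)) - 1507765 = ((779 + 656) + (-346007 + 1/(1225 - 31*(-10)))/(-146687 - 1269615)) - 1507765 = (1435 + (-346007 + 1/(1225 + 310))/(-1416302)) - 1507765 = (1435 + (-346007 + 1/1535)*(-1/1416302)) - 1507765 = (1435 - 531120744/1535*(-1/1416302)) - 1507765 = (1435 + 265560372/1087011785) - 1507765 = 1560127471847/1087011785 - 1507765 = -1637398196538678/1087011785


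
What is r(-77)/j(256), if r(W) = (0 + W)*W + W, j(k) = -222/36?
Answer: -35112/37 ≈ -948.97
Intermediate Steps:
j(k) = -37/6 (j(k) = -222*1/36 = -37/6)
r(W) = W + W² (r(W) = W*W + W = W² + W = W + W²)
r(-77)/j(256) = (-77*(1 - 77))/(-37/6) = -77*(-76)*(-6/37) = 5852*(-6/37) = -35112/37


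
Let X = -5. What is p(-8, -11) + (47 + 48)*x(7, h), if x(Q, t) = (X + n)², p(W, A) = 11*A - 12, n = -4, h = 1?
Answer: 7562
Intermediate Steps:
p(W, A) = -12 + 11*A
x(Q, t) = 81 (x(Q, t) = (-5 - 4)² = (-9)² = 81)
p(-8, -11) + (47 + 48)*x(7, h) = (-12 + 11*(-11)) + (47 + 48)*81 = (-12 - 121) + 95*81 = -133 + 7695 = 7562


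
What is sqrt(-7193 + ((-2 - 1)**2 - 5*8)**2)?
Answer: 2*I*sqrt(1558) ≈ 78.943*I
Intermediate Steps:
sqrt(-7193 + ((-2 - 1)**2 - 5*8)**2) = sqrt(-7193 + ((-3)**2 - 40)**2) = sqrt(-7193 + (9 - 40)**2) = sqrt(-7193 + (-31)**2) = sqrt(-7193 + 961) = sqrt(-6232) = 2*I*sqrt(1558)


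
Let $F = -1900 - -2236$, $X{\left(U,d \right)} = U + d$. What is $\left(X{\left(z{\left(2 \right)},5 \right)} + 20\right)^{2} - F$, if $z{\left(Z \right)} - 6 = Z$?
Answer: $753$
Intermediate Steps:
$z{\left(Z \right)} = 6 + Z$
$F = 336$ ($F = -1900 + 2236 = 336$)
$\left(X{\left(z{\left(2 \right)},5 \right)} + 20\right)^{2} - F = \left(\left(\left(6 + 2\right) + 5\right) + 20\right)^{2} - 336 = \left(\left(8 + 5\right) + 20\right)^{2} - 336 = \left(13 + 20\right)^{2} - 336 = 33^{2} - 336 = 1089 - 336 = 753$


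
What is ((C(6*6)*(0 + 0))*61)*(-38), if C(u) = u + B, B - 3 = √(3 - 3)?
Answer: 0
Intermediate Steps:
B = 3 (B = 3 + √(3 - 3) = 3 + √0 = 3 + 0 = 3)
C(u) = 3 + u (C(u) = u + 3 = 3 + u)
((C(6*6)*(0 + 0))*61)*(-38) = (((3 + 6*6)*(0 + 0))*61)*(-38) = (((3 + 36)*0)*61)*(-38) = ((39*0)*61)*(-38) = (0*61)*(-38) = 0*(-38) = 0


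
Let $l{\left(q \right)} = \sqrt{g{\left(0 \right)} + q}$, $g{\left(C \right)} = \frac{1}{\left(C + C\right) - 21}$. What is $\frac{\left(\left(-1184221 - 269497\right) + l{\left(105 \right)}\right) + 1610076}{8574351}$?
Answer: $\frac{156358}{8574351} + \frac{2 \sqrt{11571}}{180061371} \approx 0.018237$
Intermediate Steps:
$g{\left(C \right)} = \frac{1}{-21 + 2 C}$ ($g{\left(C \right)} = \frac{1}{2 C - 21} = \frac{1}{-21 + 2 C}$)
$l{\left(q \right)} = \sqrt{- \frac{1}{21} + q}$ ($l{\left(q \right)} = \sqrt{\frac{1}{-21 + 2 \cdot 0} + q} = \sqrt{\frac{1}{-21 + 0} + q} = \sqrt{\frac{1}{-21} + q} = \sqrt{- \frac{1}{21} + q}$)
$\frac{\left(\left(-1184221 - 269497\right) + l{\left(105 \right)}\right) + 1610076}{8574351} = \frac{\left(\left(-1184221 - 269497\right) + \frac{\sqrt{-21 + 441 \cdot 105}}{21}\right) + 1610076}{8574351} = \left(\left(-1453718 + \frac{\sqrt{-21 + 46305}}{21}\right) + 1610076\right) \frac{1}{8574351} = \left(\left(-1453718 + \frac{\sqrt{46284}}{21}\right) + 1610076\right) \frac{1}{8574351} = \left(\left(-1453718 + \frac{2 \sqrt{11571}}{21}\right) + 1610076\right) \frac{1}{8574351} = \left(156358 + \frac{2 \sqrt{11571}}{21}\right) \frac{1}{8574351} = \frac{156358}{8574351} + \frac{2 \sqrt{11571}}{180061371}$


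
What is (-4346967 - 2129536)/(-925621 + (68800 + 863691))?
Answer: -6476503/6870 ≈ -942.72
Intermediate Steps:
(-4346967 - 2129536)/(-925621 + (68800 + 863691)) = -6476503/(-925621 + 932491) = -6476503/6870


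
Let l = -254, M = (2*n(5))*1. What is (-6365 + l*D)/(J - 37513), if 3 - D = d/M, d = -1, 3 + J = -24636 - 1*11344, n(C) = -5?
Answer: 8877/91870 ≈ 0.096626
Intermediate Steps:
J = -35983 (J = -3 + (-24636 - 1*11344) = -3 + (-24636 - 11344) = -3 - 35980 = -35983)
M = -10 (M = (2*(-5))*1 = -10*1 = -10)
D = 29/10 (D = 3 - (-1)/(-10) = 3 - (-1)*(-1)/10 = 3 - 1*⅒ = 3 - ⅒ = 29/10 ≈ 2.9000)
(-6365 + l*D)/(J - 37513) = (-6365 - 254*29/10)/(-35983 - 37513) = (-6365 - 3683/5)/(-73496) = -35508/5*(-1/73496) = 8877/91870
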